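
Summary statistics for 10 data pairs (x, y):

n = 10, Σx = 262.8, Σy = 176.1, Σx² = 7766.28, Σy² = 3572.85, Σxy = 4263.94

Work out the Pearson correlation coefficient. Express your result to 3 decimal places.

-0.571

r = (nΣxy − ΣxΣy) / √[(nΣx² − (Σx)²)(nΣy² − (Σy)²)]
Numerator: 10×4263.94 − 262.8×176.1 = -3639.68
Denominator: √[(77662.8 − 69063.84)(35728.5 − 31011.21)] = √[8598.96 × 4717.29] = 6368.9707
r = -3639.68 / 6368.9707 ≈ -0.571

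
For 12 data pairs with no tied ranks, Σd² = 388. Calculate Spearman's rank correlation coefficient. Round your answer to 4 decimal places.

ρ = 1 − 6Σd² / [n(n²−1)] = 1 − 6×388 / (12×143)
  = 1 − 2328/1716 = 1 − 1.35664 ≈ -0.3566

-0.3566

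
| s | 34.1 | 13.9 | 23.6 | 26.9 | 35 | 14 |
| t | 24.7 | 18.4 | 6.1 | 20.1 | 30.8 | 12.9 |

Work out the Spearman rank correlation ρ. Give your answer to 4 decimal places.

Rank s: 5, 1, 3, 4, 6, 2
Rank t: 5, 3, 1, 4, 6, 2
d = rank(s) − rank(t): 0, -2, 2, 0, 0, 0; Σd² = 8
ρ = 1 − 6Σd² / [n(n²−1)] = 1 − 6×8 / (6×35) = 1 − 48/210 ≈ 0.7714

0.7714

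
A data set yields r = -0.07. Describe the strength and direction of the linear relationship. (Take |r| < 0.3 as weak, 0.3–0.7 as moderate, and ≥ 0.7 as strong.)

weak negative

r = -0.07 < 0 so the relationship is negative.
|r| = 0.07, which falls in the weak range.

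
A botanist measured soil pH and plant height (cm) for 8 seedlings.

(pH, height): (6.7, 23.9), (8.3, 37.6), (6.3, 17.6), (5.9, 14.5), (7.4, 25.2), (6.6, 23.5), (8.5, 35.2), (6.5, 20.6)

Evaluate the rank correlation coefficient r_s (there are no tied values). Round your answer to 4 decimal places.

0.9762

Rank pH: 5, 7, 2, 1, 6, 4, 8, 3
Rank height: 5, 8, 2, 1, 6, 4, 7, 3
d = rank(pH) − rank(height): 0, -1, 0, 0, 0, 0, 1, 0; Σd² = 2
ρ = 1 − 6Σd² / [n(n²−1)] = 1 − 6×2 / (8×63) = 1 − 12/504 ≈ 0.9762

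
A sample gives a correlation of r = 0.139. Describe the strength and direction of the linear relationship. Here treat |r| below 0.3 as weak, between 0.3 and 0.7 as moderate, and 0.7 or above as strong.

weak positive

r = 0.139 > 0 so the relationship is positive.
|r| = 0.139, which falls in the weak range.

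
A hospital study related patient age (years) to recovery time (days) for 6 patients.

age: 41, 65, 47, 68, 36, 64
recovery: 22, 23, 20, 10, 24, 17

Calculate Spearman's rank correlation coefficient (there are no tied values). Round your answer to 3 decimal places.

-0.657

Rank age: 2, 5, 3, 6, 1, 4
Rank recovery: 4, 5, 3, 1, 6, 2
d = rank(age) − rank(recovery): -2, 0, 0, 5, -5, 2; Σd² = 58
ρ = 1 − 6Σd² / [n(n²−1)] = 1 − 6×58 / (6×35) = 1 − 348/210 ≈ -0.657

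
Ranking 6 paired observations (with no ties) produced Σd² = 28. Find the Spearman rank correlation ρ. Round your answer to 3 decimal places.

0.200

ρ = 1 − 6Σd² / [n(n²−1)] = 1 − 6×28 / (6×35)
  = 1 − 168/210 = 1 − 0.8000 ≈ 0.200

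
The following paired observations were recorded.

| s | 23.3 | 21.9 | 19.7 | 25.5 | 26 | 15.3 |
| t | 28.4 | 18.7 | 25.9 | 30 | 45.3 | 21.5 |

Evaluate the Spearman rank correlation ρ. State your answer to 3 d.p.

0.829

Rank s: 4, 3, 2, 5, 6, 1
Rank t: 4, 1, 3, 5, 6, 2
d = rank(s) − rank(t): 0, 2, -1, 0, 0, -1; Σd² = 6
ρ = 1 − 6Σd² / [n(n²−1)] = 1 − 6×6 / (6×35) = 1 − 36/210 ≈ 0.829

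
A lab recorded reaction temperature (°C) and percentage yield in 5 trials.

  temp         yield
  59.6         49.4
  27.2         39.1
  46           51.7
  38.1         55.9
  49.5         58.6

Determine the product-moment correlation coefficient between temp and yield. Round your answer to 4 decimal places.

0.5158

n = 5, Σx = 220.4, Σy = 254.7, Σx² = 10309.86, Σy² = 13200.83, Σxy = 11416.45
nΣxy − ΣxΣy = 57082.25 − 56135.88 = 946.37
nΣx² − (Σx)² = 51549.3 − 48576.16 = 2973.14; nΣy² − (Σy)² = 66004.15 − 64872.09 = 1132.06
r = 946.37 / √(2973.14 × 1132.06) = 946.37 / 1834.6043 ≈ 0.5158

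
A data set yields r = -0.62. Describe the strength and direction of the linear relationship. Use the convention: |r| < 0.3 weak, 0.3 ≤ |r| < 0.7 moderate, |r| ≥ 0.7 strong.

moderate negative

r = -0.62 < 0 so the relationship is negative.
|r| = 0.62, which falls in the moderate range.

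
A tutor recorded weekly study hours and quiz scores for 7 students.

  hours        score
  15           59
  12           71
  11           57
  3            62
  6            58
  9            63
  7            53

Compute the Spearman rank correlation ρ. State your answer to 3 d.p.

Rank hours: 7, 6, 5, 1, 2, 4, 3
Rank score: 4, 7, 2, 5, 3, 6, 1
d = rank(hours) − rank(score): 3, -1, 3, -4, -1, -2, 2; Σd² = 44
ρ = 1 − 6Σd² / [n(n²−1)] = 1 − 6×44 / (7×48) = 1 − 264/336 ≈ 0.214

0.214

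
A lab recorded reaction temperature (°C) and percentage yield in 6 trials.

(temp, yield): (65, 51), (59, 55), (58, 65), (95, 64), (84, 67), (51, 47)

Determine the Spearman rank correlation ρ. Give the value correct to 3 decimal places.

Rank temp: 4, 3, 2, 6, 5, 1
Rank yield: 2, 3, 5, 4, 6, 1
d = rank(temp) − rank(yield): 2, 0, -3, 2, -1, 0; Σd² = 18
ρ = 1 − 6Σd² / [n(n²−1)] = 1 − 6×18 / (6×35) = 1 − 108/210 ≈ 0.486

0.486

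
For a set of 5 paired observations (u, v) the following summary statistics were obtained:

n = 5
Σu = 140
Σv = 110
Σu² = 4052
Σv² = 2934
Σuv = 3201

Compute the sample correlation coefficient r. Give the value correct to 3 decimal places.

r = (nΣuv − ΣuΣv) / √[(nΣu² − (Σu)²)(nΣv² − (Σv)²)]
Numerator: 5×3201 − 140×110 = 605
Denominator: √[(20260 − 19600)(14670 − 12100)] = √[660 × 2570] = 1302.3824
r = 605 / 1302.3824 ≈ 0.465

0.465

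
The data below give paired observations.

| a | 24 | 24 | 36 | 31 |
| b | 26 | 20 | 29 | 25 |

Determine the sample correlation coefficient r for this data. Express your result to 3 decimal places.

n = 4, Σa = 115, Σb = 100, Σa² = 3409, Σb² = 2542, Σab = 2923
nΣab − ΣaΣb = 11692 − 11500 = 192
nΣa² − (Σa)² = 13636 − 13225 = 411; nΣb² − (Σb)² = 10168 − 10000 = 168
r = 192 / √(411 × 168) = 192 / 262.7699 ≈ 0.731

0.731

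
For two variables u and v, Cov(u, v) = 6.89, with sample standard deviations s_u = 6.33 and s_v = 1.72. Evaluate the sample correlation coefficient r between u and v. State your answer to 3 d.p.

0.633

r = Cov(u,v) / (s_u · s_v) = 6.89 / (6.33 × 1.72)
  = 6.89 / 10.8876 ≈ 0.633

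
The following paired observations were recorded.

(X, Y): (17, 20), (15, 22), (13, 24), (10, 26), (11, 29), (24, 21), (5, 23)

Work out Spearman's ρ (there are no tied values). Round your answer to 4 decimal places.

Rank X: 6, 5, 4, 2, 3, 7, 1
Rank Y: 1, 3, 5, 6, 7, 2, 4
d = rank(X) − rank(Y): 5, 2, -1, -4, -4, 5, -3; Σd² = 96
ρ = 1 − 6Σd² / [n(n²−1)] = 1 − 6×96 / (7×48) = 1 − 576/336 ≈ -0.7143

-0.7143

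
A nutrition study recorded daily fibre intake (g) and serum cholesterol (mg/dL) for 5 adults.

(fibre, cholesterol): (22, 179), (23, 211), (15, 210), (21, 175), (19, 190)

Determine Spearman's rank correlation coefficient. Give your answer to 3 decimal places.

Rank fibre: 4, 5, 1, 3, 2
Rank cholesterol: 2, 5, 4, 1, 3
d = rank(fibre) − rank(cholesterol): 2, 0, -3, 2, -1; Σd² = 18
ρ = 1 − 6Σd² / [n(n²−1)] = 1 − 6×18 / (5×24) = 1 − 108/120 ≈ 0.100

0.100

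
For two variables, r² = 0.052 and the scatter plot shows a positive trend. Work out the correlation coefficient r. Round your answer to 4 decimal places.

|r| = √0.052 = 0.2280
The association is positive, so r = 0.2280.

0.2280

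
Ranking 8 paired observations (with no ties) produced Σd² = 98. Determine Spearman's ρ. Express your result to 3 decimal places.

ρ = 1 − 6Σd² / [n(n²−1)] = 1 − 6×98 / (8×63)
  = 1 − 588/504 = 1 − 1.1667 ≈ -0.167

-0.167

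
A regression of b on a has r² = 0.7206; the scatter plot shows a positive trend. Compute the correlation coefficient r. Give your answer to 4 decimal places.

|r| = √0.7206 = 0.8489
The association is positive, so r = 0.8489.

0.8489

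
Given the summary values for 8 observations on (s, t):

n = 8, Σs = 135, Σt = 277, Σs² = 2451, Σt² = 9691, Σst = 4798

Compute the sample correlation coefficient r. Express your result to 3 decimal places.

r = (nΣst − ΣsΣt) / √[(nΣs² − (Σs)²)(nΣt² − (Σt)²)]
Numerator: 8×4798 − 135×277 = 989
Denominator: √[(19608 − 18225)(77528 − 76729)] = √[1383 × 799] = 1051.1979
r = 989 / 1051.1979 ≈ 0.941

0.941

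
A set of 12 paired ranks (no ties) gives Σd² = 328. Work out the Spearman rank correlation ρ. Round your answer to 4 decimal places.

-0.1469

ρ = 1 − 6Σd² / [n(n²−1)] = 1 − 6×328 / (12×143)
  = 1 − 1968/1716 = 1 − 1.14685 ≈ -0.1469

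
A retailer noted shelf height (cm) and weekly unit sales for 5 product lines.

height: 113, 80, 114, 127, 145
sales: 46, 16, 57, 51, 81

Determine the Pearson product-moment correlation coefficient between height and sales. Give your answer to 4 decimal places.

0.9577

n = 5, Σx = 579, Σy = 251, Σx² = 69319, Σy² = 14783, Σxy = 31198
nΣxy − ΣxΣy = 155990 − 145329 = 10661
nΣx² − (Σx)² = 346595 − 335241 = 11354; nΣy² − (Σy)² = 73915 − 63001 = 10914
r = 10661 / √(11354 × 10914) = 10661 / 11131.8263 ≈ 0.9577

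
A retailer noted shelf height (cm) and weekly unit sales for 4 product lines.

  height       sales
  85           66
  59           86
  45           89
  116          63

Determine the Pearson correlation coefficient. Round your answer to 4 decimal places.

-0.9421

n = 4, Σx = 305, Σy = 304, Σx² = 26187, Σy² = 23642, Σxy = 21997
nΣxy − ΣxΣy = 87988 − 92720 = -4732
nΣx² − (Σx)² = 104748 − 93025 = 11723; nΣy² − (Σy)² = 94568 − 92416 = 2152
r = -4732 / √(11723 × 2152) = -4732 / 5022.7379 ≈ -0.9421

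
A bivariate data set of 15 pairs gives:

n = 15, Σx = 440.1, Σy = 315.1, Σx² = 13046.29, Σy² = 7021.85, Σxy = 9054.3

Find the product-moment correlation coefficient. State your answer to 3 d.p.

r = (nΣxy − ΣxΣy) / √[(nΣx² − (Σx)²)(nΣy² − (Σy)²)]
Numerator: 15×9054.3 − 440.1×315.1 = -2861.01
Denominator: √[(195694.35 − 193688.01)(105327.75 − 99288.01)] = √[2006.34 × 6039.74] = 3481.0590
r = -2861.01 / 3481.0590 ≈ -0.822

-0.822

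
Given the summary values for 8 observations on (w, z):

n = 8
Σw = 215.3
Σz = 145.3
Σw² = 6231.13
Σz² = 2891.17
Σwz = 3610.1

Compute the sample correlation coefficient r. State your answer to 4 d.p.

r = (nΣwz − ΣwΣz) / √[(nΣw² − (Σw)²)(nΣz² − (Σz)²)]
Numerator: 8×3610.1 − 215.3×145.3 = -2402.29
Denominator: √[(49849.04 − 46354.09)(23129.36 − 21112.09)] = √[3494.95 × 2017.27] = 2655.2322
r = -2402.29 / 2655.2322 ≈ -0.9047

-0.9047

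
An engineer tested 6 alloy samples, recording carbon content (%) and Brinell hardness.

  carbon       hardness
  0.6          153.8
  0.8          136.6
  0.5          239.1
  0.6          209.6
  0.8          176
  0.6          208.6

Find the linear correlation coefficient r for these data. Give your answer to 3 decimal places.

n = 6, Σx = 3.9, Σy = 1123.7, Σx² = 2.61, Σy² = 217904.93, Σxy = 712.83
nΣxy − ΣxΣy = 4276.98 − 4382.43 = -105.45
nΣx² − (Σx)² = 15.66 − 15.21 = 0.45; nΣy² − (Σy)² = 1307429.58 − 1262701.69 = 44727.89
r = -105.45 / √(0.45 × 44727.89) = -105.45 / 141.8716 ≈ -0.743

-0.743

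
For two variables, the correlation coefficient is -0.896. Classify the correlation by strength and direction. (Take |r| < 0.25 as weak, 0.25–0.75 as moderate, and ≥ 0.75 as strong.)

r = -0.896 < 0 so the relationship is negative.
|r| = 0.896, which falls in the strong range.

strong negative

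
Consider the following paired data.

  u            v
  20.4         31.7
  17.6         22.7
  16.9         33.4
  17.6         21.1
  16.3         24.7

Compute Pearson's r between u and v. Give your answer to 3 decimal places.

n = 5, Σu = 88.8, Σv = 133.6, Σu² = 1586.98, Σv² = 3691.04, Σuv = 2384.63
nΣuv − ΣuΣv = 11923.15 − 11863.68 = 59.47
nΣu² − (Σu)² = 7934.9 − 7885.44 = 49.46; nΣv² − (Σv)² = 18455.2 − 17848.96 = 606.24
r = 59.47 / √(49.46 × 606.24) = 59.47 / 173.1607 ≈ 0.343

0.343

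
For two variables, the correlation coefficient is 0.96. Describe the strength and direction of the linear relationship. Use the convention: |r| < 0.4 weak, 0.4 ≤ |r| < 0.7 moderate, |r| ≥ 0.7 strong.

strong positive

r = 0.96 > 0 so the relationship is positive.
|r| = 0.96, which falls in the strong range.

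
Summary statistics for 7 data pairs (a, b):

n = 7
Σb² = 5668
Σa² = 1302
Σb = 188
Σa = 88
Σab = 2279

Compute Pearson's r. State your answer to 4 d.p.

r = (nΣab − ΣaΣb) / √[(nΣa² − (Σa)²)(nΣb² − (Σb)²)]
Numerator: 7×2279 − 88×188 = -591
Denominator: √[(9114 − 7744)(39676 − 35344)] = √[1370 × 4332] = 2436.1527
r = -591 / 2436.1527 ≈ -0.2426

-0.2426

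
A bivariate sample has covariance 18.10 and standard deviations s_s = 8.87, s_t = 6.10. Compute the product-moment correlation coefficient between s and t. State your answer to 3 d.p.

r = Cov(s,t) / (s_s · s_t) = 18.10 / (8.87 × 6.10)
  = 18.10 / 54.1070 ≈ 0.335

0.335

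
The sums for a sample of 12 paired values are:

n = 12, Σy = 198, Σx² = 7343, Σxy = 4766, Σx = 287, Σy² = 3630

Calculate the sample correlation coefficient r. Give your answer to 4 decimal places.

r = (nΣxy − ΣxΣy) / √[(nΣx² − (Σx)²)(nΣy² − (Σy)²)]
Numerator: 12×4766 − 287×198 = 366
Denominator: √[(88116 − 82369)(43560 − 39204)] = √[5747 × 4356] = 5003.3920
r = 366 / 5003.3920 ≈ 0.0732

0.0732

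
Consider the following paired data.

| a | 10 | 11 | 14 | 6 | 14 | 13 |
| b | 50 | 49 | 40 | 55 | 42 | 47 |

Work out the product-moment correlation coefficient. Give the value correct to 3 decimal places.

-0.939

n = 6, Σa = 68, Σb = 283, Σa² = 818, Σb² = 13499, Σab = 3128
nΣab − ΣaΣb = 18768 − 19244 = -476
nΣa² − (Σa)² = 4908 − 4624 = 284; nΣb² − (Σb)² = 80994 − 80089 = 905
r = -476 / √(284 × 905) = -476 / 506.9714 ≈ -0.939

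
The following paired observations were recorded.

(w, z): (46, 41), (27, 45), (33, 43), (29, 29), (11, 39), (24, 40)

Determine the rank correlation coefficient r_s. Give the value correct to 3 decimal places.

Rank w: 6, 3, 5, 4, 1, 2
Rank z: 4, 6, 5, 1, 2, 3
d = rank(w) − rank(z): 2, -3, 0, 3, -1, -1; Σd² = 24
ρ = 1 − 6Σd² / [n(n²−1)] = 1 − 6×24 / (6×35) = 1 − 144/210 ≈ 0.314

0.314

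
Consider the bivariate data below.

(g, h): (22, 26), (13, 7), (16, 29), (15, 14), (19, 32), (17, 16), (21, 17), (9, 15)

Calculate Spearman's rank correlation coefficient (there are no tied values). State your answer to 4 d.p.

0.6667

Rank g: 8, 2, 4, 3, 6, 5, 7, 1
Rank h: 6, 1, 7, 2, 8, 4, 5, 3
d = rank(g) − rank(h): 2, 1, -3, 1, -2, 1, 2, -2; Σd² = 28
ρ = 1 − 6Σd² / [n(n²−1)] = 1 − 6×28 / (8×63) = 1 − 168/504 ≈ 0.6667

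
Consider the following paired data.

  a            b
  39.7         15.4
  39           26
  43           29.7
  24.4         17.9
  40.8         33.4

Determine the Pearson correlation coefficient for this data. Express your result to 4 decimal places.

0.5574

n = 5, Σa = 186.9, Σb = 122.4, Σa² = 7206.09, Σb² = 3231.22, Σab = 4701.96
nΣab − ΣaΣb = 23509.8 − 22876.56 = 633.24
nΣa² − (Σa)² = 36030.45 − 34931.61 = 1098.84; nΣb² − (Σb)² = 16156.1 − 14981.76 = 1174.34
r = 633.24 / √(1098.84 × 1174.34) = 633.24 / 1135.9629 ≈ 0.5574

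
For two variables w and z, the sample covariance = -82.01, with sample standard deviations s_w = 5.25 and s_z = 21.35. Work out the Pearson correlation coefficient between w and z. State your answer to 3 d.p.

r = Cov(w,z) / (s_w · s_z) = -82.01 / (5.25 × 21.35)
  = -82.01 / 112.0875 ≈ -0.732

-0.732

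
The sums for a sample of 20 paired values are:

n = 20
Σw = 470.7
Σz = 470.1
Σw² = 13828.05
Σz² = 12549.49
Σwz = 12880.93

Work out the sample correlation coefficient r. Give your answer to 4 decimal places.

r = (nΣwz − ΣwΣz) / √[(nΣw² − (Σw)²)(nΣz² − (Σz)²)]
Numerator: 20×12880.93 − 470.7×470.1 = 36342.53
Denominator: √[(276561 − 221558.49)(250989.8 − 220994.01)] = √[55002.51 × 29995.79] = 40618.2685
r = 36342.53 / 40618.2685 ≈ 0.8947

0.8947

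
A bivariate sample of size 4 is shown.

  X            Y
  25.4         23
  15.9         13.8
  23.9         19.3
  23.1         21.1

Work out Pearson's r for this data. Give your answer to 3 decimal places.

0.957

n = 4, ΣX = 88.3, ΣY = 77.2, ΣX² = 2002.79, ΣY² = 1537.14, ΣXY = 1752.3
nΣXY − ΣXΣY = 7009.2 − 6816.76 = 192.44
nΣX² − (ΣX)² = 8011.16 − 7796.89 = 214.27; nΣY² − (ΣY)² = 6148.56 − 5959.84 = 188.72
r = 192.44 / √(214.27 × 188.72) = 192.44 / 201.0896 ≈ 0.957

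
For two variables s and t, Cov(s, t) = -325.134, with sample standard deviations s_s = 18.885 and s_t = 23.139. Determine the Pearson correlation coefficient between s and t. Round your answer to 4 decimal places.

-0.7440

r = Cov(s,t) / (s_s · s_t) = -325.134 / (18.885 × 23.139)
  = -325.134 / 436.9800 ≈ -0.7440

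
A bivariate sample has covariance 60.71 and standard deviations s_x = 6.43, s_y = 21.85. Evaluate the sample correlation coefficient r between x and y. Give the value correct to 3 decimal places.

0.432

r = Cov(x,y) / (s_x · s_y) = 60.71 / (6.43 × 21.85)
  = 60.71 / 140.4955 ≈ 0.432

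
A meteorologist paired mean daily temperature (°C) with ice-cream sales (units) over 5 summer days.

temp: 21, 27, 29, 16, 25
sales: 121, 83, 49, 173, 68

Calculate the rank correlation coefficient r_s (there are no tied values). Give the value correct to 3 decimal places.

-0.900

Rank temp: 2, 4, 5, 1, 3
Rank sales: 4, 3, 1, 5, 2
d = rank(temp) − rank(sales): -2, 1, 4, -4, 1; Σd² = 38
ρ = 1 − 6Σd² / [n(n²−1)] = 1 − 6×38 / (5×24) = 1 − 228/120 ≈ -0.900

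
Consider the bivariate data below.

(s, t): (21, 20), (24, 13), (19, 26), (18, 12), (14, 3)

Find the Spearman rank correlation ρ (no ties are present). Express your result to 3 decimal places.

Rank s: 4, 5, 3, 2, 1
Rank t: 4, 3, 5, 2, 1
d = rank(s) − rank(t): 0, 2, -2, 0, 0; Σd² = 8
ρ = 1 − 6Σd² / [n(n²−1)] = 1 − 6×8 / (5×24) = 1 − 48/120 ≈ 0.600

0.600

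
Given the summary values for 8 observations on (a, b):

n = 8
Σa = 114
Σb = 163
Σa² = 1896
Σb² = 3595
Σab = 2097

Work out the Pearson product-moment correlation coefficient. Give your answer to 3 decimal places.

-0.828

r = (nΣab − ΣaΣb) / √[(nΣa² − (Σa)²)(nΣb² − (Σb)²)]
Numerator: 8×2097 − 114×163 = -1806
Denominator: √[(15168 − 12996)(28760 − 26569)] = √[2172 × 2191] = 2181.4793
r = -1806 / 2181.4793 ≈ -0.828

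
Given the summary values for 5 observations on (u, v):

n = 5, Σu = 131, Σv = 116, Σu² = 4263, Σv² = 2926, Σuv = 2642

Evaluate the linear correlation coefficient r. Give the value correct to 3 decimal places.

r = (nΣuv − ΣuΣv) / √[(nΣu² − (Σu)²)(nΣv² − (Σv)²)]
Numerator: 5×2642 − 131×116 = -1986
Denominator: √[(21315 − 17161)(14630 − 13456)] = √[4154 × 1174] = 2208.3469
r = -1986 / 2208.3469 ≈ -0.899

-0.899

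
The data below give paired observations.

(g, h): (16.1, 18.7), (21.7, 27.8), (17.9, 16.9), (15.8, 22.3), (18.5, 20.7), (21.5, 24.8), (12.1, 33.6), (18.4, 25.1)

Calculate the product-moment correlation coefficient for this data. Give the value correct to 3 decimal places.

-0.229

n = 8, Σg = 142, Σh = 189.9, Σg² = 2589.62, Σh² = 4707.93, Σgh = 3343.73
nΣgh − ΣgΣh = 26749.84 − 26965.8 = -215.96
nΣg² − (Σg)² = 20716.96 − 20164 = 552.96; nΣh² − (Σh)² = 37663.44 − 36062.01 = 1601.43
r = -215.96 / √(552.96 × 1601.43) = -215.96 / 941.0243 ≈ -0.229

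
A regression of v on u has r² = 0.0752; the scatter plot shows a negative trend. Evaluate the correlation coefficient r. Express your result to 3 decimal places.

-0.274

|r| = √0.0752 = 0.274
The association is negative, so r = −0.274.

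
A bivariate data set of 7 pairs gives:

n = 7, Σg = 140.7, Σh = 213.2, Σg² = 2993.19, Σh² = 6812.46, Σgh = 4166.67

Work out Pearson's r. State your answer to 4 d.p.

-0.5170

r = (nΣgh − ΣgΣh) / √[(nΣg² − (Σg)²)(nΣh² − (Σh)²)]
Numerator: 7×4166.67 − 140.7×213.2 = -830.55
Denominator: √[(20952.33 − 19796.49)(47687.22 − 45454.24)] = √[1155.84 × 2232.98] = 1606.5390
r = -830.55 / 1606.5390 ≈ -0.5170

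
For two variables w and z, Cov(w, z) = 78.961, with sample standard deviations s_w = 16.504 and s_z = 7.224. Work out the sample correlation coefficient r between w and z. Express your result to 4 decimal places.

0.6623

r = Cov(w,z) / (s_w · s_z) = 78.961 / (16.504 × 7.224)
  = 78.961 / 119.2249 ≈ 0.6623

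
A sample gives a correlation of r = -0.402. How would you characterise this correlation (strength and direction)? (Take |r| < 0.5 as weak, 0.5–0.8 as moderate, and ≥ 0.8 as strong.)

weak negative

r = -0.402 < 0 so the relationship is negative.
|r| = 0.402, which falls in the weak range.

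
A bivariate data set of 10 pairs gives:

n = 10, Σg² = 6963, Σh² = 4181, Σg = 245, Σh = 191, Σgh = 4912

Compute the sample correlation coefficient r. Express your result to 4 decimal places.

r = (nΣgh − ΣgΣh) / √[(nΣg² − (Σg)²)(nΣh² − (Σh)²)]
Numerator: 10×4912 − 245×191 = 2325
Denominator: √[(69630 − 60025)(41810 − 36481)] = √[9605 × 5329] = 7154.3724
r = 2325 / 7154.3724 ≈ 0.3250

0.3250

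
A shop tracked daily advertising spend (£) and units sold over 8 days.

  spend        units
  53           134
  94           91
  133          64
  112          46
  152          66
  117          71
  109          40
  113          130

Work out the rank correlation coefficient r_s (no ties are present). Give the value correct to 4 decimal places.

-0.3095

Rank spend: 1, 2, 7, 4, 8, 6, 3, 5
Rank units: 8, 6, 3, 2, 4, 5, 1, 7
d = rank(spend) − rank(units): -7, -4, 4, 2, 4, 1, 2, -2; Σd² = 110
ρ = 1 − 6Σd² / [n(n²−1)] = 1 − 6×110 / (8×63) = 1 − 660/504 ≈ -0.3095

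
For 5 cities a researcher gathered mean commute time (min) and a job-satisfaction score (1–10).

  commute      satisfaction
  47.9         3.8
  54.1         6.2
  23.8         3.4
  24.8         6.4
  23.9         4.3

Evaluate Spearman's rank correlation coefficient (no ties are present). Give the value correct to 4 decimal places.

0.5000

Rank commute: 4, 5, 1, 3, 2
Rank satisfaction: 2, 4, 1, 5, 3
d = rank(commute) − rank(satisfaction): 2, 1, 0, -2, -1; Σd² = 10
ρ = 1 − 6Σd² / [n(n²−1)] = 1 − 6×10 / (5×24) = 1 − 60/120 ≈ 0.5000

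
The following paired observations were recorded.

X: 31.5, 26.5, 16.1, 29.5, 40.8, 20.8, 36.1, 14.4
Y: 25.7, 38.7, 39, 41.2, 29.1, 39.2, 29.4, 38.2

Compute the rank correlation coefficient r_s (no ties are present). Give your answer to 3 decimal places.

-0.524

Rank X: 6, 4, 2, 5, 8, 3, 7, 1
Rank Y: 1, 5, 6, 8, 2, 7, 3, 4
d = rank(X) − rank(Y): 5, -1, -4, -3, 6, -4, 4, -3; Σd² = 128
ρ = 1 − 6Σd² / [n(n²−1)] = 1 − 6×128 / (8×63) = 1 − 768/504 ≈ -0.524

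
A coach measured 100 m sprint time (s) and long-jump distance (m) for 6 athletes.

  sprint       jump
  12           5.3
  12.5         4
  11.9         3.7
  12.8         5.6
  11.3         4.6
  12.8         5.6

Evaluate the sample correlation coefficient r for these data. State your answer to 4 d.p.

0.4621

n = 6, Σx = 73.3, Σy = 28.8, Σx² = 897.23, Σy² = 141.66, Σxy = 352.97
nΣxy − ΣxΣy = 2117.82 − 2111.04 = 6.78
nΣx² − (Σx)² = 5383.38 − 5372.89 = 10.49; nΣy² − (Σy)² = 849.96 − 829.44 = 20.52
r = 6.78 / √(10.49 × 20.52) = 6.78 / 14.6716 ≈ 0.4621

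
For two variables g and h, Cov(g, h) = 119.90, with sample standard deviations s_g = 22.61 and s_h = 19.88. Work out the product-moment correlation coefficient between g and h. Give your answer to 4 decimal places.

r = Cov(g,h) / (s_g · s_h) = 119.90 / (22.61 × 19.88)
  = 119.90 / 449.4868 ≈ 0.2667

0.2667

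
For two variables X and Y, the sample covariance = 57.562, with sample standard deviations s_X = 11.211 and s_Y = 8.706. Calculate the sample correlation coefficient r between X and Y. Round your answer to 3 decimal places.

r = Cov(X,Y) / (s_X · s_Y) = 57.562 / (11.211 × 8.706)
  = 57.562 / 97.6030 ≈ 0.590

0.590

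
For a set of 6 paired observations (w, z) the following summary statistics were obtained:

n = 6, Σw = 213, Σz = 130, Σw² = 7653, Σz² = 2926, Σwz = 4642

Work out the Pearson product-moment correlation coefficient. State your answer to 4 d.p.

r = (nΣwz − ΣwΣz) / √[(nΣw² − (Σw)²)(nΣz² − (Σz)²)]
Numerator: 6×4642 − 213×130 = 162
Denominator: √[(45918 − 45369)(17556 − 16900)] = √[549 × 656] = 600.1200
r = 162 / 600.1200 ≈ 0.2699

0.2699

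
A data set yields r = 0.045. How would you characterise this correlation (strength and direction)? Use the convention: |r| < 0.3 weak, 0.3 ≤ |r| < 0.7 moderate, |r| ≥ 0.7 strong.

weak positive

r = 0.045 > 0 so the relationship is positive.
|r| = 0.045, which falls in the weak range.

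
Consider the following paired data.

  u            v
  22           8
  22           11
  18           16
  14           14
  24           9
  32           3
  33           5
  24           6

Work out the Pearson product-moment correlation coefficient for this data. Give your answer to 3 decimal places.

n = 8, Σu = 189, Σv = 72, Σu² = 4753, Σv² = 788, Σuv = 1523
nΣuv − ΣuΣv = 12184 − 13608 = -1424
nΣu² − (Σu)² = 38024 − 35721 = 2303; nΣv² − (Σv)² = 6304 − 5184 = 1120
r = -1424 / √(2303 × 1120) = -1424 / 1606.0386 ≈ -0.887

-0.887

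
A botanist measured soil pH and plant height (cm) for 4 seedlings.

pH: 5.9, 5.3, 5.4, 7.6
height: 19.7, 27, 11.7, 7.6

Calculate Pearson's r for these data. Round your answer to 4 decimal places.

-0.6905

n = 4, Σx = 24.2, Σy = 66, Σx² = 149.82, Σy² = 1311.74, Σxy = 380.27
nΣxy − ΣxΣy = 1521.08 − 1597.2 = -76.12
nΣx² − (Σx)² = 599.28 − 585.64 = 13.64; nΣy² − (Σy)² = 5246.96 − 4356 = 890.96
r = -76.12 / √(13.64 × 890.96) = -76.12 / 110.2393 ≈ -0.6905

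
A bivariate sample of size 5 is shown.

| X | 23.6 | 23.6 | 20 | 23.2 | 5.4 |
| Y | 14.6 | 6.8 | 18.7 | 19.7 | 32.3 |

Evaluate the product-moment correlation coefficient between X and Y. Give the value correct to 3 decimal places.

n = 5, ΣX = 95.8, ΣY = 92.1, ΣX² = 2081.32, ΣY² = 2040.47, ΣXY = 1510.5
nΣXY − ΣXΣY = 7552.5 − 8823.18 = -1270.68
nΣX² − (ΣX)² = 10406.6 − 9177.64 = 1228.96; nΣY² − (ΣY)² = 10202.35 − 8482.41 = 1719.94
r = -1270.68 / √(1228.96 × 1719.94) = -1270.68 / 1453.8698 ≈ -0.874

-0.874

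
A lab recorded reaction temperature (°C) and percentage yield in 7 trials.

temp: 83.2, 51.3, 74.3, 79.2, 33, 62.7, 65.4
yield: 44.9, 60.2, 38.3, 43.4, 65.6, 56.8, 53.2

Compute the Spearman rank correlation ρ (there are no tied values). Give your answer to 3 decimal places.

Rank temp: 7, 2, 5, 6, 1, 3, 4
Rank yield: 3, 6, 1, 2, 7, 5, 4
d = rank(temp) − rank(yield): 4, -4, 4, 4, -6, -2, 0; Σd² = 104
ρ = 1 − 6Σd² / [n(n²−1)] = 1 − 6×104 / (7×48) = 1 − 624/336 ≈ -0.857

-0.857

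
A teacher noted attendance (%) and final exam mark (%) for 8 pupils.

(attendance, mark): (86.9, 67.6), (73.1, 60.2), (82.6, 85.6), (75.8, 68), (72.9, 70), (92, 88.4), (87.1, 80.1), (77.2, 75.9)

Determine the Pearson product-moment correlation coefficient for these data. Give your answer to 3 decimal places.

0.694

n = 8, Σx = 647.6, Σy = 595.8, Σx² = 52788.28, Σy² = 45036.54, Σxy = 48572.01
nΣxy − ΣxΣy = 388576.08 − 385840.08 = 2736
nΣx² − (Σx)² = 422306.24 − 419385.76 = 2920.48; nΣy² − (Σy)² = 360292.32 − 354977.64 = 5314.68
r = 2736 / √(2920.48 × 5314.68) = 2736 / 3939.7229 ≈ 0.694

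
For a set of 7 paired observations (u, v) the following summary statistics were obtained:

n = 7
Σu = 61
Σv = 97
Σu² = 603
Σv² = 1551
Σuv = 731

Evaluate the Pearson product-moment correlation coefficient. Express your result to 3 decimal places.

r = (nΣuv − ΣuΣv) / √[(nΣu² − (Σu)²)(nΣv² − (Σv)²)]
Numerator: 7×731 − 61×97 = -800
Denominator: √[(4221 − 3721)(10857 − 9409)] = √[500 × 1448] = 850.8819
r = -800 / 850.8819 ≈ -0.940

-0.940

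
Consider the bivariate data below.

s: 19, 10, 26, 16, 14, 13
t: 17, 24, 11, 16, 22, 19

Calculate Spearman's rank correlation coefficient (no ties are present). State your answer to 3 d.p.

Rank s: 5, 1, 6, 4, 3, 2
Rank t: 3, 6, 1, 2, 5, 4
d = rank(s) − rank(t): 2, -5, 5, 2, -2, -2; Σd² = 66
ρ = 1 − 6Σd² / [n(n²−1)] = 1 − 6×66 / (6×35) = 1 − 396/210 ≈ -0.886

-0.886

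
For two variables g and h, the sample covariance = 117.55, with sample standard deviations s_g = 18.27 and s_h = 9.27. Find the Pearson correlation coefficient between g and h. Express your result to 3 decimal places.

r = Cov(g,h) / (s_g · s_h) = 117.55 / (18.27 × 9.27)
  = 117.55 / 169.3629 ≈ 0.694

0.694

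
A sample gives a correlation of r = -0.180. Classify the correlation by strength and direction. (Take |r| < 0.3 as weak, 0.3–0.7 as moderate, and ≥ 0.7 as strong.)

weak negative

r = -0.180 < 0 so the relationship is negative.
|r| = 0.180, which falls in the weak range.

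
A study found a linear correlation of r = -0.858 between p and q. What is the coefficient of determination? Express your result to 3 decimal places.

r² = (-0.858)² = 0.736

0.736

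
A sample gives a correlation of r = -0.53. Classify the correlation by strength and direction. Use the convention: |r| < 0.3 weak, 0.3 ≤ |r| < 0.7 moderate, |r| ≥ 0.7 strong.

moderate negative

r = -0.53 < 0 so the relationship is negative.
|r| = 0.53, which falls in the moderate range.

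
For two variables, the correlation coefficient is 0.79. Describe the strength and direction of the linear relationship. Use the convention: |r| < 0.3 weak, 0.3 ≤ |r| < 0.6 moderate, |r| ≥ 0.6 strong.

r = 0.79 > 0 so the relationship is positive.
|r| = 0.79, which falls in the strong range.

strong positive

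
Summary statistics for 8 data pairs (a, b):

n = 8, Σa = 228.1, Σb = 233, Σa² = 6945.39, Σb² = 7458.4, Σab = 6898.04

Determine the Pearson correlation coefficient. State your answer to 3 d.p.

r = (nΣab − ΣaΣb) / √[(nΣa² − (Σa)²)(nΣb² − (Σb)²)]
Numerator: 8×6898.04 − 228.1×233 = 2037.02
Denominator: √[(55563.12 − 52029.61)(59667.2 − 54289)] = √[3533.51 × 5378.2] = 4359.3490
r = 2037.02 / 4359.3490 ≈ 0.467

0.467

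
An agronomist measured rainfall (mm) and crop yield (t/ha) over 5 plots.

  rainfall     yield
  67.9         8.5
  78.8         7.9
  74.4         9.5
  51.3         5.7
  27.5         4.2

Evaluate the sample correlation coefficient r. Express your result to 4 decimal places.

0.9220

n = 5, Σx = 299.9, Σy = 35.8, Σx² = 19743.15, Σy² = 275.04, Σxy = 2314.38
nΣxy − ΣxΣy = 11571.9 − 10736.42 = 835.48
nΣx² − (Σx)² = 98715.75 − 89940.01 = 8775.74; nΣy² − (Σy)² = 1375.2 − 1281.64 = 93.56
r = 835.48 / √(8775.74 × 93.56) = 835.48 / 906.1226 ≈ 0.9220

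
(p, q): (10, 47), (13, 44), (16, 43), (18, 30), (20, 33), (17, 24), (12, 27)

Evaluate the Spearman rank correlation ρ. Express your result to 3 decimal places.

-0.429

Rank p: 1, 3, 4, 6, 7, 5, 2
Rank q: 7, 6, 5, 3, 4, 1, 2
d = rank(p) − rank(q): -6, -3, -1, 3, 3, 4, 0; Σd² = 80
ρ = 1 − 6Σd² / [n(n²−1)] = 1 − 6×80 / (7×48) = 1 − 480/336 ≈ -0.429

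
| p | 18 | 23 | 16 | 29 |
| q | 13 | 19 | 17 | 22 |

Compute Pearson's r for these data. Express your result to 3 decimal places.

n = 4, Σp = 86, Σq = 71, Σp² = 1950, Σq² = 1303, Σpq = 1581
nΣpq − ΣpΣq = 6324 − 6106 = 218
nΣp² − (Σp)² = 7800 − 7396 = 404; nΣq² − (Σq)² = 5212 − 5041 = 171
r = 218 / √(404 × 171) = 218 / 262.8384 ≈ 0.829

0.829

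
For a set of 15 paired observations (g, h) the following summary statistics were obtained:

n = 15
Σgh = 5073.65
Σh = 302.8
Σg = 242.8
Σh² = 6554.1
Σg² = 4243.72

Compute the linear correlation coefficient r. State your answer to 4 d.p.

0.4631

r = (nΣgh − ΣgΣh) / √[(nΣg² − (Σg)²)(nΣh² − (Σh)²)]
Numerator: 15×5073.65 − 242.8×302.8 = 2584.91
Denominator: √[(63655.8 − 58951.84)(98311.5 − 91687.84)] = √[4703.96 × 6623.66] = 5581.8842
r = 2584.91 / 5581.8842 ≈ 0.4631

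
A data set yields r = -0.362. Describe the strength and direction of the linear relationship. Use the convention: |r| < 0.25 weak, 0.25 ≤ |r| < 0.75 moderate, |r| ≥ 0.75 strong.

r = -0.362 < 0 so the relationship is negative.
|r| = 0.362, which falls in the moderate range.

moderate negative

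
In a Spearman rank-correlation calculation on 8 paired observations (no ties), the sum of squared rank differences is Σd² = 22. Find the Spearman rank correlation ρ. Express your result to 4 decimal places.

ρ = 1 − 6Σd² / [n(n²−1)] = 1 − 6×22 / (8×63)
  = 1 − 132/504 = 1 − 0.26190 ≈ 0.7381

0.7381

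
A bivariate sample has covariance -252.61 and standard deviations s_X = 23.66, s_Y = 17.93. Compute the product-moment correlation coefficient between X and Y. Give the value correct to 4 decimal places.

-0.5955

r = Cov(X,Y) / (s_X · s_Y) = -252.61 / (23.66 × 17.93)
  = -252.61 / 424.2238 ≈ -0.5955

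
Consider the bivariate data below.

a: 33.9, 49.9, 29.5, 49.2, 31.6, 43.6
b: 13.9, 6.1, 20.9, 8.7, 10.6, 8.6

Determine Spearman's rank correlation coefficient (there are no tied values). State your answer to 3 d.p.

-0.886

Rank a: 3, 6, 1, 5, 2, 4
Rank b: 5, 1, 6, 3, 4, 2
d = rank(a) − rank(b): -2, 5, -5, 2, -2, 2; Σd² = 66
ρ = 1 − 6Σd² / [n(n²−1)] = 1 − 6×66 / (6×35) = 1 − 396/210 ≈ -0.886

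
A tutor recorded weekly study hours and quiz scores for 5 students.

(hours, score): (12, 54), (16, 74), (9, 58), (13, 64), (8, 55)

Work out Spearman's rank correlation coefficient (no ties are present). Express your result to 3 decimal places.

0.700

Rank hours: 3, 5, 2, 4, 1
Rank score: 1, 5, 3, 4, 2
d = rank(hours) − rank(score): 2, 0, -1, 0, -1; Σd² = 6
ρ = 1 − 6Σd² / [n(n²−1)] = 1 − 6×6 / (5×24) = 1 − 36/120 ≈ 0.700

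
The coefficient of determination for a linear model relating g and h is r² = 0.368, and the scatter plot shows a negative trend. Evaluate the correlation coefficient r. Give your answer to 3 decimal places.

-0.607

|r| = √0.368 = 0.607
The association is negative, so r = −0.607.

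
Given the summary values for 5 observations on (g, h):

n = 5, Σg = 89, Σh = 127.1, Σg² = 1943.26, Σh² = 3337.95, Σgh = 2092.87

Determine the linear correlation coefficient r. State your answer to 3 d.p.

-0.865

r = (nΣgh − ΣgΣh) / √[(nΣg² − (Σg)²)(nΣh² − (Σh)²)]
Numerator: 5×2092.87 − 89×127.1 = -847.55
Denominator: √[(9716.3 − 7921)(16689.75 − 16154.41)] = √[1795.3 × 535.34] = 980.3550
r = -847.55 / 980.3550 ≈ -0.865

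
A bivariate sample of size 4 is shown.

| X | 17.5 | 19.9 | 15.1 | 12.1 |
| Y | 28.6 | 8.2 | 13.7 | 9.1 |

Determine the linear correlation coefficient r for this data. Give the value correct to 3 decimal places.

0.192

n = 4, ΣX = 64.6, ΣY = 59.6, ΣX² = 1076.68, ΣY² = 1155.7, ΣXY = 980.66
nΣXY − ΣXΣY = 3922.64 − 3850.16 = 72.48
nΣX² − (ΣX)² = 4306.72 − 4173.16 = 133.56; nΣY² − (ΣY)² = 4622.8 − 3552.16 = 1070.64
r = 72.48 / √(133.56 × 1070.64) = 72.48 / 378.1464 ≈ 0.192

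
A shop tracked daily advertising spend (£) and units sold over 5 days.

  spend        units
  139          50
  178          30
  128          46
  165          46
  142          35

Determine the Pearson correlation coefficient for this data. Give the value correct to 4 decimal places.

-0.5688

n = 5, Σx = 752, Σy = 207, Σx² = 114778, Σy² = 8857, Σxy = 30738
nΣxy − ΣxΣy = 153690 − 155664 = -1974
nΣx² − (Σx)² = 573890 − 565504 = 8386; nΣy² − (Σy)² = 44285 − 42849 = 1436
r = -1974 / √(8386 × 1436) = -1974 / 3470.2011 ≈ -0.5688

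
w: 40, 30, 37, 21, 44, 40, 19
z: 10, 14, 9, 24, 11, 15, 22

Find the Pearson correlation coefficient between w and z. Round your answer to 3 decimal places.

n = 7, Σw = 231, Σz = 105, Σw² = 8207, Σz² = 1783, Σwz = 3159
nΣwz − ΣwΣz = 22113 − 24255 = -2142
nΣw² − (Σw)² = 57449 − 53361 = 4088; nΣz² − (Σz)² = 12481 − 11025 = 1456
r = -2142 / √(4088 × 1456) = -2142 / 2439.6983 ≈ -0.878

-0.878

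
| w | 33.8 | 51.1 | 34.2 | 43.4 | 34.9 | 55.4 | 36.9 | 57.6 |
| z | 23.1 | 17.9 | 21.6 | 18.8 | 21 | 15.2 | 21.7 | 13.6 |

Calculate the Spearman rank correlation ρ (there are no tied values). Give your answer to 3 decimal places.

Rank w: 1, 6, 2, 5, 3, 7, 4, 8
Rank z: 8, 3, 6, 4, 5, 2, 7, 1
d = rank(w) − rank(z): -7, 3, -4, 1, -2, 5, -3, 7; Σd² = 162
ρ = 1 − 6Σd² / [n(n²−1)] = 1 − 6×162 / (8×63) = 1 − 972/504 ≈ -0.929

-0.929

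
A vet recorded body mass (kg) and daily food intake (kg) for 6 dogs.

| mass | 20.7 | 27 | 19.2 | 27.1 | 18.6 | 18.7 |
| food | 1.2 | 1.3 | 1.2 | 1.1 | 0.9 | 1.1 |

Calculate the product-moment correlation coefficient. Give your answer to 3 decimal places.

0.465

n = 6, Σx = 131.3, Σy = 6.8, Σx² = 2956.19, Σy² = 7.8, Σxy = 150.1
nΣxy − ΣxΣy = 900.6 − 892.84 = 7.76
nΣx² − (Σx)² = 17737.14 − 17239.69 = 497.45; nΣy² − (Σy)² = 46.8 − 46.24 = 0.56
r = 7.76 / √(497.45 × 0.56) = 7.76 / 16.6905 ≈ 0.465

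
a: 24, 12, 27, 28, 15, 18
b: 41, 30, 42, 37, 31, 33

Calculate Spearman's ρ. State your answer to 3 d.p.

0.829

Rank a: 4, 1, 5, 6, 2, 3
Rank b: 5, 1, 6, 4, 2, 3
d = rank(a) − rank(b): -1, 0, -1, 2, 0, 0; Σd² = 6
ρ = 1 − 6Σd² / [n(n²−1)] = 1 − 6×6 / (6×35) = 1 − 36/210 ≈ 0.829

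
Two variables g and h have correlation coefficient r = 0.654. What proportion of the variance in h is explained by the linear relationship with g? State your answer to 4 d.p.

0.4277

r² = (0.654)² = 0.4277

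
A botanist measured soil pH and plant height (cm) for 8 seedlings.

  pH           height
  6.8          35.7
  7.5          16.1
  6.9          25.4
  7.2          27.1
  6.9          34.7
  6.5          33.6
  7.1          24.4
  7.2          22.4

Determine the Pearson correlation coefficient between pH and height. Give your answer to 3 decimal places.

-0.845

n = 8, Σx = 56.1, Σy = 219.4, Σx² = 394.05, Σy² = 6343.44, Σxy = 1526.24
nΣxy − ΣxΣy = 12209.92 − 12308.34 = -98.42
nΣx² − (Σx)² = 3152.4 − 3147.21 = 5.19; nΣy² − (Σy)² = 50747.52 − 48136.36 = 2611.16
r = -98.42 / √(5.19 × 2611.16) = -98.42 / 116.4127 ≈ -0.845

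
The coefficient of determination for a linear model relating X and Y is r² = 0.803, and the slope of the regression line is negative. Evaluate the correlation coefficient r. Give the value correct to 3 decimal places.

-0.896

|r| = √0.803 = 0.896
The association is negative, so r = −0.896.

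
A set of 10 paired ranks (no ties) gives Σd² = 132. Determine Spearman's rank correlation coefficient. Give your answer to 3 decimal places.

0.200

ρ = 1 − 6Σd² / [n(n²−1)] = 1 − 6×132 / (10×99)
  = 1 − 792/990 = 1 − 0.8000 ≈ 0.200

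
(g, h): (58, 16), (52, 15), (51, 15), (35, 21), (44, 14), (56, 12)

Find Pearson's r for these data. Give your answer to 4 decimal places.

n = 6, Σg = 296, Σh = 93, Σg² = 14966, Σh² = 1487, Σgh = 4496
nΣgh − ΣgΣh = 26976 − 27528 = -552
nΣg² − (Σg)² = 89796 − 87616 = 2180; nΣh² − (Σh)² = 8922 − 8649 = 273
r = -552 / √(2180 × 273) = -552 / 771.4532 ≈ -0.7155

-0.7155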